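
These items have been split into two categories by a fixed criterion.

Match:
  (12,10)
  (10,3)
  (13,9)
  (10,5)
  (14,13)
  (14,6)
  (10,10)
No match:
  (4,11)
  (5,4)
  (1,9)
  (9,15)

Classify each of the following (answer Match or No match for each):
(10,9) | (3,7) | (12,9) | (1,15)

The common property of the 'Match' items is: first ≥ 10. No 'No match' item has it.
(10,9): Match (first 10).
(3,7): No match (first 3).
(12,9): Match (first 12).
(1,15): No match (first 1).

Match, No match, Match, No match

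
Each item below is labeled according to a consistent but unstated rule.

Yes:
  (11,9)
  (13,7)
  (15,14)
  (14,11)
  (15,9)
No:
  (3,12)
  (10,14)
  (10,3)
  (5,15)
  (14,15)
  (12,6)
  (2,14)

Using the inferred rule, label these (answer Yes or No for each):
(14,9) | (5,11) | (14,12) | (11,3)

A rule that fits every label: first > second AND sum ≥ 20 — true of each 'Yes' example, false of each 'No' one.

Yes, No, Yes, No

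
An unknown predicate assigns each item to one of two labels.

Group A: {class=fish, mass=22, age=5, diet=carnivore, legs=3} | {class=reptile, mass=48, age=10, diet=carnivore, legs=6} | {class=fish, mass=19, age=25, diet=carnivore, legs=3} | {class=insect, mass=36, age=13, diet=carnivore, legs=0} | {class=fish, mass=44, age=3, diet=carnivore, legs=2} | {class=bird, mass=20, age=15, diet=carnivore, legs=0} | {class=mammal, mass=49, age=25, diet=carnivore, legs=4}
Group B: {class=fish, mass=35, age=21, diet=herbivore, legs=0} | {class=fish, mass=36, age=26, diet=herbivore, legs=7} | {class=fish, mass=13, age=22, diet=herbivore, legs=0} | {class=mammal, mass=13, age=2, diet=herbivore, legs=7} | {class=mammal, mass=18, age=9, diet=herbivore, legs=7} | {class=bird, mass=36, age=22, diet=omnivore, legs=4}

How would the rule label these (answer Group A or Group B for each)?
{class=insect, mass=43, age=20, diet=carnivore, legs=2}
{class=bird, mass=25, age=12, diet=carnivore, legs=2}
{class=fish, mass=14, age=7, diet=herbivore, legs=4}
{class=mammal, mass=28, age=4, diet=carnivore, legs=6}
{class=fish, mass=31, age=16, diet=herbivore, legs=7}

Group A, Group A, Group B, Group A, Group B

All 'Group A' examples share one property — diet is carnivore — and every 'Group B' example lacks it.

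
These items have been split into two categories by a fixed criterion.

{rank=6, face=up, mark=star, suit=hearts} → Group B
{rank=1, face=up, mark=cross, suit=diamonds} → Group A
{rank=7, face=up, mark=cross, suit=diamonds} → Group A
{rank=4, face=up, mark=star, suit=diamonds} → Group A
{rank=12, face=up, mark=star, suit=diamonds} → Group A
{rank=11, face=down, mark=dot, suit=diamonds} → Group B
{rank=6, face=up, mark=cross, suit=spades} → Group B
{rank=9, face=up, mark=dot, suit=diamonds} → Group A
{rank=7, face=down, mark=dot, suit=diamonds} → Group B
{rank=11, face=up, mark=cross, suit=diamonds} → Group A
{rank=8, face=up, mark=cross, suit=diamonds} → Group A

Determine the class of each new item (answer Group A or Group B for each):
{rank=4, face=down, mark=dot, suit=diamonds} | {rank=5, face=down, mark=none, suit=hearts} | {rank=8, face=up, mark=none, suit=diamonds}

Group B, Group B, Group A

The distinguishing property — suit is diamonds AND face is up — holds for all the 'Group A' cases and none of the 'Group B' cases.
{rank=4, face=down, mark=dot, suit=diamonds}: Group B (suit is diamonds, face is down).
{rank=5, face=down, mark=none, suit=hearts}: Group B (suit is hearts, face is down).
{rank=8, face=up, mark=none, suit=diamonds}: Group A (suit is diamonds, face is up).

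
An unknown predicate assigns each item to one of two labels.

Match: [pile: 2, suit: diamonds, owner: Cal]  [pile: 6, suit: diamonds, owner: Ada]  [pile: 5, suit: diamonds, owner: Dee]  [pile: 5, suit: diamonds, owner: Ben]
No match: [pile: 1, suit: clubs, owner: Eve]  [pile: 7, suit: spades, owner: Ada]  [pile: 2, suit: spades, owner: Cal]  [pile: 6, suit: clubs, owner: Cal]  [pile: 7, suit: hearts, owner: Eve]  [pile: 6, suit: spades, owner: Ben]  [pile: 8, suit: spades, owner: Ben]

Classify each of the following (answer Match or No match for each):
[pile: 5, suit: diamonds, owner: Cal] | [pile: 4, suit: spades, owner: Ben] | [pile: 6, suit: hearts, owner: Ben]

Comparing the two groups points to one rule — suit is diamonds.

Match, No match, No match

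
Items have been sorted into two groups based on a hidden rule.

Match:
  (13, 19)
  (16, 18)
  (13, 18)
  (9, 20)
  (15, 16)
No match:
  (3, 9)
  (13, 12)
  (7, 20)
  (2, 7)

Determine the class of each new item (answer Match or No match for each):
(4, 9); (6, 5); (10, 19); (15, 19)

The simplest hypothesis consistent with all the labels is: sum ≥ 29.
(4, 9): 4+9 = 13 — fails the rule, so No match. (6, 5): 6+5 = 11 — fails the rule, so No match. (10, 19): 10+19 = 29 — qualifies, so Match. (15, 19): 15+19 = 34 — qualifies, so Match.

No match, No match, Match, Match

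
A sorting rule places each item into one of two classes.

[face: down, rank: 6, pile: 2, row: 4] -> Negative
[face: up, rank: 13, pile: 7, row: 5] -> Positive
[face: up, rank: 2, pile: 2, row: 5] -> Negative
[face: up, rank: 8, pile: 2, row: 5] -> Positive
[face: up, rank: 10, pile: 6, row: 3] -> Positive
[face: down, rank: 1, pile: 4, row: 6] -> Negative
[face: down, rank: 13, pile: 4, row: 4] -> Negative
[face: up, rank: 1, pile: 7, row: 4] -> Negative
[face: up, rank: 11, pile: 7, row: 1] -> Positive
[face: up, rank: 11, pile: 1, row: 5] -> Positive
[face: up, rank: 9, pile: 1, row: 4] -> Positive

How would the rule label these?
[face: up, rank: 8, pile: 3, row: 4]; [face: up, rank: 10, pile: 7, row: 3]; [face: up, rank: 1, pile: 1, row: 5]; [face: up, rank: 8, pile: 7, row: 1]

Every 'Positive' example satisfies: face is up AND rank ≥ 6. None of the 'Negative' examples do.

Positive, Positive, Negative, Positive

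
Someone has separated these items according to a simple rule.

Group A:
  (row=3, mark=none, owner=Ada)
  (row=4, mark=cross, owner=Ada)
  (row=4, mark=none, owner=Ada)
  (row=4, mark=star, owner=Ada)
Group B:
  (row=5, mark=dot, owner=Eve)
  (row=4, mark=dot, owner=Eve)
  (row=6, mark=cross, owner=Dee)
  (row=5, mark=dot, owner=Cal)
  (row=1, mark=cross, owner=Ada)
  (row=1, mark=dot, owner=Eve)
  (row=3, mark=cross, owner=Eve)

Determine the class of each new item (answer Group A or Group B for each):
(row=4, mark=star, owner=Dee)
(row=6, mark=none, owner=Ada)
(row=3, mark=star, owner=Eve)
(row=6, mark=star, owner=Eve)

Group B, Group A, Group B, Group B

The simplest hypothesis consistent with all the labels is: owner is Ada AND row ≥ 3.
(row=4, mark=star, owner=Dee): Group B (owner is Dee, row = 4).
(row=6, mark=none, owner=Ada): Group A (owner is Ada, row = 6).
(row=3, mark=star, owner=Eve): Group B (owner is Eve, row = 3).
(row=6, mark=star, owner=Eve): Group B (owner is Eve, row = 6).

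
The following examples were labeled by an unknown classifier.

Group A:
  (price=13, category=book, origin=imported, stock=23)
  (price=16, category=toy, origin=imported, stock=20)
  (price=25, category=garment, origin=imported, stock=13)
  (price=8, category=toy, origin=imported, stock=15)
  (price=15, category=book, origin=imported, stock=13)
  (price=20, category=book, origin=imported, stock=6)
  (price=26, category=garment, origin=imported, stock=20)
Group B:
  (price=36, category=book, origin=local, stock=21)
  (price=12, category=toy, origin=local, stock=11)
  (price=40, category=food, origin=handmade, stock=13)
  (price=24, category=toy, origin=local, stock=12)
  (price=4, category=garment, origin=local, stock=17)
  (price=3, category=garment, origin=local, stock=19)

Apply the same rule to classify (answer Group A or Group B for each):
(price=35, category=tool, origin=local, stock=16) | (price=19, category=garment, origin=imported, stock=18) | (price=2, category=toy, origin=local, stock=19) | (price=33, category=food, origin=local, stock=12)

Group B, Group A, Group B, Group B

Every 'Group A' example satisfies: origin is imported. None of the 'Group B' examples do.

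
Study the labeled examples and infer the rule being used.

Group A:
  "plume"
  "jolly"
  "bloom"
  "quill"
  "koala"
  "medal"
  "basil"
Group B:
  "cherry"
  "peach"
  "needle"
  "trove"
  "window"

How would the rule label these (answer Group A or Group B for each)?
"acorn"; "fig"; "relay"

A rule that fits every label: odd length AND contains 'l' — true of each 'Group A' example, false of each 'Group B' one.
"acorn": length 5, no 'l' — lacks this property, so Group B.
"fig": length 3, no 'l' — lacks this property, so Group B.
"relay": length 5, has 'l' — passes, so Group A.

Group B, Group B, Group A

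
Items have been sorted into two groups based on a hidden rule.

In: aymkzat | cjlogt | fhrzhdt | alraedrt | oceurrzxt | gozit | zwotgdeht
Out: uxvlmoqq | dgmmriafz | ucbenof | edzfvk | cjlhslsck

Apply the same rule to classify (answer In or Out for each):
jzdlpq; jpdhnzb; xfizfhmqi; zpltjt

Every 'In' example satisfies: contains 't'. None of the 'Out' examples do.
jzdlpq → no 't' → Out. jpdhnzb → no 't' → Out. xfizfhmqi → no 't' → Out. zpltjt → has 't' → In.

Out, Out, Out, In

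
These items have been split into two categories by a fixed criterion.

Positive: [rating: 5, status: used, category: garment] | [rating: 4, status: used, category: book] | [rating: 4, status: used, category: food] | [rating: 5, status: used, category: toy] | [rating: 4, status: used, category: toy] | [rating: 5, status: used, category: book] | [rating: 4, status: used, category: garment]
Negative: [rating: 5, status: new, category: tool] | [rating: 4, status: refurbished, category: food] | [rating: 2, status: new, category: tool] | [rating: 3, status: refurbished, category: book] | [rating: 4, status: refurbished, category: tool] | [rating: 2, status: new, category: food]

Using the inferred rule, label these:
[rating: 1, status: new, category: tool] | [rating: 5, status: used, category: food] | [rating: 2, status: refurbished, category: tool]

Negative, Positive, Negative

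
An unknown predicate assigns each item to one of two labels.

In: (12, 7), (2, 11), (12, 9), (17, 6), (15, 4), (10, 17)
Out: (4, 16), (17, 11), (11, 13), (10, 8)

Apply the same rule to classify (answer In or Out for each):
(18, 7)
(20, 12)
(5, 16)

Checking candidate rules against both groups, what survives is: sum is odd.

In, Out, In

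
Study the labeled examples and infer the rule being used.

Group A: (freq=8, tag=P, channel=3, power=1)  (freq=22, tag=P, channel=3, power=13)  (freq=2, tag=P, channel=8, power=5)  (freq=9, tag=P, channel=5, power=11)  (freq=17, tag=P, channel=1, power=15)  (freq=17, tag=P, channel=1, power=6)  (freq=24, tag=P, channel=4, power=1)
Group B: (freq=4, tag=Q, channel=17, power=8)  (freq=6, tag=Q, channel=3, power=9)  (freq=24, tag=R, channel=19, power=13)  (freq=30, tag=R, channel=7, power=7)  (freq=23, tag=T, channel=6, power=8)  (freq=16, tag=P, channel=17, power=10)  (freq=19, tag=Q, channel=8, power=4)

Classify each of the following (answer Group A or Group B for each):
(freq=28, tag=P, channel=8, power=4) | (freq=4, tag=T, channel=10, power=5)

The pattern is that an item is 'Group A' exactly when: tag is P AND channel ≤ 8.
(freq=28, tag=P, channel=8, power=4) → tag is P, channel = 8 → Group A. (freq=4, tag=T, channel=10, power=5) → tag is T, channel = 10 → Group B.

Group A, Group B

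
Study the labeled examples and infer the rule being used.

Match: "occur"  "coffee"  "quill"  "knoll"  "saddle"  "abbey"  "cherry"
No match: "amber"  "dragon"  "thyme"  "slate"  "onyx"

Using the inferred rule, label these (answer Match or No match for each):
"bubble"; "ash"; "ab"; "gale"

Rule: has a double letter. This holds for each 'Match' example and fails for each 'No match' one.
"bubble": 'bb' doubled, fits → Match.
"ash": no doubled letter, does not fit → No match.
"ab": no doubled letter, does not fit → No match.
"gale": no doubled letter, does not fit → No match.

Match, No match, No match, No match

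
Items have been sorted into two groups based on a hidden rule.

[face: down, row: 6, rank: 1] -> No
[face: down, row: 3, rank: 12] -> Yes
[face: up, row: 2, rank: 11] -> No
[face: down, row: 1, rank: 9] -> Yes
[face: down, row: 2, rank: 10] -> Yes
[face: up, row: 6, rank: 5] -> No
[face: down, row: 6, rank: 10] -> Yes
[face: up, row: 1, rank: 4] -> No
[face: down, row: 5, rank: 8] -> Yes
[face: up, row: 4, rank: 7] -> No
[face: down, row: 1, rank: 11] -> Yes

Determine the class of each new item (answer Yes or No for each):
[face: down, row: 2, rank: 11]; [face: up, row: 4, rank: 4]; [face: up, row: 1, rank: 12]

'Yes' ⟺ face is down AND rank ≥ 4.

Yes, No, No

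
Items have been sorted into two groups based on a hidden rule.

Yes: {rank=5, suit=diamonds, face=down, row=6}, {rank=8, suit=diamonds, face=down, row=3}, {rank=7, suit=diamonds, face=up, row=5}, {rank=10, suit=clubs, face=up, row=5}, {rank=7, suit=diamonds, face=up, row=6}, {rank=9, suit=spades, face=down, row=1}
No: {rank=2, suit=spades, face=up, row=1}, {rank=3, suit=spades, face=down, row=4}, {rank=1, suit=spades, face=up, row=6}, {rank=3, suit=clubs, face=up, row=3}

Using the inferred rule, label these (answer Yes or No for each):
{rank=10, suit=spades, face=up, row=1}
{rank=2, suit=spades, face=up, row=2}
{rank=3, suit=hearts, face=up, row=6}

Yes, No, No

The classifier is using: rank ≥ 5.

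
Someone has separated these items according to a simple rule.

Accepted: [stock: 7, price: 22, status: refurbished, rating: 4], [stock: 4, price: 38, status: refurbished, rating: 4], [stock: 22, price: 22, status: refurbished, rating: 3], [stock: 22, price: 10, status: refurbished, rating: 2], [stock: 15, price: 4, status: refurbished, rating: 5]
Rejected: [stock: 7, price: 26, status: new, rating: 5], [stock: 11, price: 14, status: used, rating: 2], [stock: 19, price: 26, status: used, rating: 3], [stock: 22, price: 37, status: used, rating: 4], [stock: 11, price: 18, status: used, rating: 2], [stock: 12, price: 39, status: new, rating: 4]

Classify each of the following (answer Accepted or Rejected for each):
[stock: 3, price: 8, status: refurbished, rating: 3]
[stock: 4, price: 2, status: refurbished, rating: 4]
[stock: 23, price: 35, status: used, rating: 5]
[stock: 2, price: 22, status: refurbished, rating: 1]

Looking at the examples, the only property every 'Accepted' case has and every 'Rejected' case lacks is: status is refurbished.

Accepted, Accepted, Rejected, Accepted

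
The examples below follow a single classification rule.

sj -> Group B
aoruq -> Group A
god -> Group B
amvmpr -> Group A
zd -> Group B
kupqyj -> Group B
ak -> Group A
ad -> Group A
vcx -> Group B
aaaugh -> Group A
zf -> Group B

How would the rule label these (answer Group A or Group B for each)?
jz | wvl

The rule appears to be: contains 'a'.
jz — no 'a', hence Group B. wvl — no 'a', hence Group B.

Group B, Group B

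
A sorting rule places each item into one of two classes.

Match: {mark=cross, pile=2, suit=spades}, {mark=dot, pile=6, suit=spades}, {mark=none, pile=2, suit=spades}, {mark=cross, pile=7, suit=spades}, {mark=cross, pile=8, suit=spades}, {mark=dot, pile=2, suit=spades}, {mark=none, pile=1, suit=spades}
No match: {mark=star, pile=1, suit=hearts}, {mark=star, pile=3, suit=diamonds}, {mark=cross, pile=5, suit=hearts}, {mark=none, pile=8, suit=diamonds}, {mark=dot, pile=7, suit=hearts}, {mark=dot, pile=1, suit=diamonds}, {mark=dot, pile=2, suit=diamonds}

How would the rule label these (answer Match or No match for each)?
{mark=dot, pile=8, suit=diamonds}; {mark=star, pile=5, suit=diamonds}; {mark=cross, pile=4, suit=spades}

All 'Match' examples share one property — suit is spades — and every 'No match' example lacks it.
{mark=dot, pile=8, suit=diamonds} → suit is diamonds → No match. {mark=star, pile=5, suit=diamonds} → suit is diamonds → No match. {mark=cross, pile=4, suit=spades} → suit is spades → Match.

No match, No match, Match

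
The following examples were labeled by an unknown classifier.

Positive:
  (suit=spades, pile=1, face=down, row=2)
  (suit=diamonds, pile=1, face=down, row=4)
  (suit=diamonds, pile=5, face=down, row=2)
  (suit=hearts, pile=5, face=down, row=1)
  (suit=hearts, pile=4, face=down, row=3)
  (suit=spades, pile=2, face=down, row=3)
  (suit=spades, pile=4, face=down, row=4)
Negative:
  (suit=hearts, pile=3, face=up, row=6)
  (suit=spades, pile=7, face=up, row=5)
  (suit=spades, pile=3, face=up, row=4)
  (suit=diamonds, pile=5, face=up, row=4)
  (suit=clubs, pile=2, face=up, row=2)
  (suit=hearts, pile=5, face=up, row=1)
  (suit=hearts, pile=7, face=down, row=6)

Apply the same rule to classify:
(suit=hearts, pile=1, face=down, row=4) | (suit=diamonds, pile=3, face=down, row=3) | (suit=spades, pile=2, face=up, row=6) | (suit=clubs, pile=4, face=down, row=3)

Positive, Positive, Negative, Positive

Every 'Positive' example satisfies: face is down AND row ≤ 4. None of the 'Negative' examples do.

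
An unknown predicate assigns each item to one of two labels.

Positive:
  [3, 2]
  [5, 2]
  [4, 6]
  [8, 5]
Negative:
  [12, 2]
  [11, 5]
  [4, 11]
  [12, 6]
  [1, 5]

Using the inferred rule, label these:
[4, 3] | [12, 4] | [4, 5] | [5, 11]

The pattern is that an item is 'Positive' exactly when: |first − second| ≤ 3.
[4, 3] → |4−3| = 1 → Positive. [12, 4] → |12−4| = 8 → Negative. [4, 5] → |4−5| = 1 → Positive. [5, 11] → |5−11| = 6 → Negative.

Positive, Negative, Positive, Negative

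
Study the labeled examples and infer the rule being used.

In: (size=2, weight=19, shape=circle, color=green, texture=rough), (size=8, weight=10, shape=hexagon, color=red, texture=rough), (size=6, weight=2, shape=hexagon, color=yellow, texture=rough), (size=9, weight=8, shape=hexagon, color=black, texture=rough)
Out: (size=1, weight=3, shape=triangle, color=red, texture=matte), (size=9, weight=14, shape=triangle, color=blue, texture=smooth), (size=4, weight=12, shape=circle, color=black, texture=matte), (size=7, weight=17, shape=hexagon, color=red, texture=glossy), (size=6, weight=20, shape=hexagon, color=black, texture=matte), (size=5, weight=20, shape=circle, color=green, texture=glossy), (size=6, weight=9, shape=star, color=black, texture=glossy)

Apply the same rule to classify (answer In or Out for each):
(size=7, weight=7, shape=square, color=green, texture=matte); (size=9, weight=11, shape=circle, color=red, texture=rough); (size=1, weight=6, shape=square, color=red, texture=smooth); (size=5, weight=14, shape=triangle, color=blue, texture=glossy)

Checking candidate rules against both groups, what survives is: texture is rough.

Out, In, Out, Out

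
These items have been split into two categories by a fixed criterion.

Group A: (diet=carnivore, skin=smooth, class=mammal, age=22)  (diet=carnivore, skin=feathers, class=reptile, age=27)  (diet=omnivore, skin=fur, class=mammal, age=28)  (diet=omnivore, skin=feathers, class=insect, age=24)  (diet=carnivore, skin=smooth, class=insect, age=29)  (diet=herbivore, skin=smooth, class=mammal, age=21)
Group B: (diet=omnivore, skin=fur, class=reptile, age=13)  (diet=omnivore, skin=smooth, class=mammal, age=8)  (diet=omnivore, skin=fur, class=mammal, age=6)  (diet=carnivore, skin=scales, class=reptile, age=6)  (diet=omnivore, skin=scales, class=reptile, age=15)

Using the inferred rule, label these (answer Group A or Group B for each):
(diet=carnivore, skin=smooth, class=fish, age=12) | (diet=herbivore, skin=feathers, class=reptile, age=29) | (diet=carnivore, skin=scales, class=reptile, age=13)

Group B, Group A, Group B

The pattern is that an item is 'Group A' exactly when: age ≥ 21.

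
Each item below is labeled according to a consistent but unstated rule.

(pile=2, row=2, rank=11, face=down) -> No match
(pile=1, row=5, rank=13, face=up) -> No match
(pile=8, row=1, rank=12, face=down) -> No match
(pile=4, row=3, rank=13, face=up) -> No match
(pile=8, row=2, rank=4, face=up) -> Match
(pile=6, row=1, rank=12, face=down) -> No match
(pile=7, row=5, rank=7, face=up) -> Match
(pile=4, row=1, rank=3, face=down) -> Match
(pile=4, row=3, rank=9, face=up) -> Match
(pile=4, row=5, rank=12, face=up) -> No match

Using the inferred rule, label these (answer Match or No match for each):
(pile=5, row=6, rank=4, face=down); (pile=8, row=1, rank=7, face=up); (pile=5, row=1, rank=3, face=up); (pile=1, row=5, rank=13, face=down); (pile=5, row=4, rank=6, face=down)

Match, Match, Match, No match, Match

All 'Match' examples share one property — rank ≤ 9 — and every 'No match' example lacks it.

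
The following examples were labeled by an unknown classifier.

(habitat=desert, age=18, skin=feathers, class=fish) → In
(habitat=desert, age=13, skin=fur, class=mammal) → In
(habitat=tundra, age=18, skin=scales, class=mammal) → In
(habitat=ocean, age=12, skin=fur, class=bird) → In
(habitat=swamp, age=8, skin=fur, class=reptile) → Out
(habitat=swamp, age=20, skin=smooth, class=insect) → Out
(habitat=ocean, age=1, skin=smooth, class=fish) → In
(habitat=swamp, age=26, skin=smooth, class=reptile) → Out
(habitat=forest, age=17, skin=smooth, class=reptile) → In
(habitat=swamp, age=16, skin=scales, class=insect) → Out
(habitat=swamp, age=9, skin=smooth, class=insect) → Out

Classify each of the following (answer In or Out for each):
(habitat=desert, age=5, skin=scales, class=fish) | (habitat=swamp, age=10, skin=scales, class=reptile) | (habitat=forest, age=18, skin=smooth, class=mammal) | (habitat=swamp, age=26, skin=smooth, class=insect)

Rule: habitat is not swamp. This holds for each 'In' example and fails for each 'Out' one.
(habitat=desert, age=5, skin=scales, class=fish): In (habitat is desert).
(habitat=swamp, age=10, skin=scales, class=reptile): Out (habitat is swamp).
(habitat=forest, age=18, skin=smooth, class=mammal): In (habitat is forest).
(habitat=swamp, age=26, skin=smooth, class=insect): Out (habitat is swamp).

In, Out, In, Out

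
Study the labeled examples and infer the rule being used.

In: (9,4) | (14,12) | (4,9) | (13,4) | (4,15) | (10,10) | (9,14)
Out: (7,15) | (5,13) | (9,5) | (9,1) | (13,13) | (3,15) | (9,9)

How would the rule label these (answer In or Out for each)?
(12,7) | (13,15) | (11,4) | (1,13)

In, Out, In, Out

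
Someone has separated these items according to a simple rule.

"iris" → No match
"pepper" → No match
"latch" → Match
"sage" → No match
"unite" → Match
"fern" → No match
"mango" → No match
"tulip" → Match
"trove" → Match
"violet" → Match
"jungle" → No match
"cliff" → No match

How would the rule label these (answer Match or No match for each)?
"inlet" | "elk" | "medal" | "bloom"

Match, No match, No match, No match

A rule that fits every label: contains 't' — true of each 'Match' example, false of each 'No match' one.
"inlet" — has 't', hence Match.
"elk" — no 't', hence No match.
"medal" — no 't', hence No match.
"bloom" — no 't', hence No match.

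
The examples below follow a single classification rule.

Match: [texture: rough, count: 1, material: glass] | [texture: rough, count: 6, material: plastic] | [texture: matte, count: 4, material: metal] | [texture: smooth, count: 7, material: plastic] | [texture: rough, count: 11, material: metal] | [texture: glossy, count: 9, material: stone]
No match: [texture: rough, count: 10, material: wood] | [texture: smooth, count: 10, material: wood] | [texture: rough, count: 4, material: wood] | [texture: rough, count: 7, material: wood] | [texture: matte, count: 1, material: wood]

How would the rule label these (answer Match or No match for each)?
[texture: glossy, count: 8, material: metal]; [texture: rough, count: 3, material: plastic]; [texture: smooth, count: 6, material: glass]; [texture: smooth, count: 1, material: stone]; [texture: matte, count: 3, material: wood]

One predicate separates the groups cleanly: material is not wood.
[texture: glossy, count: 8, material: metal] → material is metal → Match. [texture: rough, count: 3, material: plastic] → material is plastic → Match. [texture: smooth, count: 6, material: glass] → material is glass → Match. [texture: smooth, count: 1, material: stone] → material is stone → Match. [texture: matte, count: 3, material: wood] → material is wood → No match.

Match, Match, Match, Match, No match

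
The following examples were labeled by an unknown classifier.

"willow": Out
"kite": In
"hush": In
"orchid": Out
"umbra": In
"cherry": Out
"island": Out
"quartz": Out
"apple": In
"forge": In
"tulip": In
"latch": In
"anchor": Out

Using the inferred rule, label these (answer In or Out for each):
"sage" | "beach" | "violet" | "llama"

In, In, Out, In

The pattern is that an item is 'In' exactly when: length ≤ 5.
"sage": length 4, checks out → In. "beach": length 5, checks out → In. "violet": length 6, lacks this property → Out. "llama": length 5, checks out → In.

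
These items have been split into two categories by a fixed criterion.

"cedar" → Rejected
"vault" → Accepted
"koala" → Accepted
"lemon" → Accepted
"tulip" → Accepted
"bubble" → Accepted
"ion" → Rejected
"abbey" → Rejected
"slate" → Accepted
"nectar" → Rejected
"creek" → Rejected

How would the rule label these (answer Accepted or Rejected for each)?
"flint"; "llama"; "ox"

Accepted, Accepted, Rejected

The distinguishing property — contains 'l' — holds for all the 'Accepted' cases and none of the 'Rejected' cases.
"flint": has 'l' — qualifies, so Accepted.
"llama": has 'l' — qualifies, so Accepted.
"ox": no 'l' — does not fit, so Rejected.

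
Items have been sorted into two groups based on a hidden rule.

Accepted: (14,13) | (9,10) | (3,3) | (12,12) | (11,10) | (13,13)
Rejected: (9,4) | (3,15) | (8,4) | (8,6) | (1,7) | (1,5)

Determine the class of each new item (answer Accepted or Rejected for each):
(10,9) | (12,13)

Accepted, Accepted

The pattern is that an item is 'Accepted' exactly when: |first − second| ≤ 1.
(10,9): Accepted (|10−9| = 1).
(12,13): Accepted (|12−13| = 1).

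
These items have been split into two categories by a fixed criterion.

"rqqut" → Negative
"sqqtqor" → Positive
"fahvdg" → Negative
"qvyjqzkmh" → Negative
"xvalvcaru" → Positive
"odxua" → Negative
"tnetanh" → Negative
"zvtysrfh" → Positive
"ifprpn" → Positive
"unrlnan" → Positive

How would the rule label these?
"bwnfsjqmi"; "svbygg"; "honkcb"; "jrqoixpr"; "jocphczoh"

The simplest hypothesis consistent with all the labels is: length ≥ 6 AND contains 'r'.

Negative, Negative, Negative, Positive, Negative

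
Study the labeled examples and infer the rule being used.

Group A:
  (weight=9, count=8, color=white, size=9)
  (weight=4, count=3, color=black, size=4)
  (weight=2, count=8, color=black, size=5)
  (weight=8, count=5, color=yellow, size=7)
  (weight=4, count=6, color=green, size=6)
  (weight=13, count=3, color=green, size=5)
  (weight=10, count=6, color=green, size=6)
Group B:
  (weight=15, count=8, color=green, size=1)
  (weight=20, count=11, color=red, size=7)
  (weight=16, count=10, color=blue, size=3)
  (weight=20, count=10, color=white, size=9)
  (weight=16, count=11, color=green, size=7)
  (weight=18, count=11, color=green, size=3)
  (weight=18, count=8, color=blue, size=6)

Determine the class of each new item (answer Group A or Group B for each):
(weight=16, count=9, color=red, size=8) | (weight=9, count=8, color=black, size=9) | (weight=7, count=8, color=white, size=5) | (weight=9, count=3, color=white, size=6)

Group B, Group A, Group A, Group A

A rule that fits every label: weight ≤ 13 — true of each 'Group A' example, false of each 'Group B' one.
(weight=16, count=9, color=red, size=8): Group B (weight = 16). (weight=9, count=8, color=black, size=9): Group A (weight = 9). (weight=7, count=8, color=white, size=5): Group A (weight = 7). (weight=9, count=3, color=white, size=6): Group A (weight = 9).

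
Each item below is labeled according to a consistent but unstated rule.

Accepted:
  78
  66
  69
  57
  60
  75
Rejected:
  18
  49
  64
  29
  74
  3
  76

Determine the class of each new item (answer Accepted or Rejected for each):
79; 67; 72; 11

All 'Accepted' examples share one property — multiple of 3 AND at least 29 — and every 'Rejected' example lacks it.
79: Rejected (79 = 3·26 + 1, 79 ≥ 29).
67: Rejected (67 = 3·22 + 1, 67 ≥ 29).
72: Accepted (72 = 3·24, 72 ≥ 29).
11: Rejected (11 = 3·3 + 2, 11 < 29).

Rejected, Rejected, Accepted, Rejected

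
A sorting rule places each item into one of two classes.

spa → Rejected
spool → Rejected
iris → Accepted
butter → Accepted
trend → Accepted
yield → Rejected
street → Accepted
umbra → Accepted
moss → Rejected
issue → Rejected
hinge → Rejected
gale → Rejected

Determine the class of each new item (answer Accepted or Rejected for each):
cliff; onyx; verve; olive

Rejected, Rejected, Accepted, Rejected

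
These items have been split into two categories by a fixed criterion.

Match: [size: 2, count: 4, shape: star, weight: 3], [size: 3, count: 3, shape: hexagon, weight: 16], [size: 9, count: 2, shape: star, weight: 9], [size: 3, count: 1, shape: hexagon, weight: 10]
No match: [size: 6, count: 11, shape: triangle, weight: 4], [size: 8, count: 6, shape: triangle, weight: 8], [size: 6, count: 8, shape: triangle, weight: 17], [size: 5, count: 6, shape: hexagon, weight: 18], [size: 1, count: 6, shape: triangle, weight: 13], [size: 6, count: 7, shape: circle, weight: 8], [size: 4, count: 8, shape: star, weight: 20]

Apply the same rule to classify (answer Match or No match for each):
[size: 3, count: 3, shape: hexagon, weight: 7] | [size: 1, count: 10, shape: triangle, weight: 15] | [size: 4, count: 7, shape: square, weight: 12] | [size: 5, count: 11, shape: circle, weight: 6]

'Match' ⟺ count ≤ 4.

Match, No match, No match, No match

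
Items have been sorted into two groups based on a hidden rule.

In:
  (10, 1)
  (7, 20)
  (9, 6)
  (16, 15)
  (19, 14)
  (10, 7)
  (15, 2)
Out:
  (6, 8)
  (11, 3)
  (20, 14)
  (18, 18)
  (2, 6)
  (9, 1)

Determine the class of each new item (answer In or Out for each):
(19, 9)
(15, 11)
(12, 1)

Out, Out, In

The rule appears to be: sum is odd.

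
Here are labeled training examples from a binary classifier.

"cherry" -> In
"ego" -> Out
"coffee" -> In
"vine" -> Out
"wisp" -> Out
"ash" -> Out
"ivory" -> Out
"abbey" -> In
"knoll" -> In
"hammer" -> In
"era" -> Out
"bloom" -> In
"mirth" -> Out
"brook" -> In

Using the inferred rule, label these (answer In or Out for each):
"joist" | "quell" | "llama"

Out, In, In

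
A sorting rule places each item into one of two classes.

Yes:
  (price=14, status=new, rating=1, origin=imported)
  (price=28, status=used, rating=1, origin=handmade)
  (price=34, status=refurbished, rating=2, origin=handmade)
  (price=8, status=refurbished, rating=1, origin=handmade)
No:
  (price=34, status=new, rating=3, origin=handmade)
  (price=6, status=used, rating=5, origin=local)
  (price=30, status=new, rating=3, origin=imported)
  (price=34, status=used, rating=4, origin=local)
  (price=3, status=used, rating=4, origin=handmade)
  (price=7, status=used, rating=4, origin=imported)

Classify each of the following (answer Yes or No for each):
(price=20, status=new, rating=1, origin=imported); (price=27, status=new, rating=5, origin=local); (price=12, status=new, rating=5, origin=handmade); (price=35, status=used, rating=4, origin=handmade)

Yes, No, No, No

The common property of the 'Yes' items is: rating ≤ 2. No 'No' item has it.
(price=20, status=new, rating=1, origin=imported) — rating = 1, hence Yes. (price=27, status=new, rating=5, origin=local) — rating = 5, hence No. (price=12, status=new, rating=5, origin=handmade) — rating = 5, hence No. (price=35, status=used, rating=4, origin=handmade) — rating = 4, hence No.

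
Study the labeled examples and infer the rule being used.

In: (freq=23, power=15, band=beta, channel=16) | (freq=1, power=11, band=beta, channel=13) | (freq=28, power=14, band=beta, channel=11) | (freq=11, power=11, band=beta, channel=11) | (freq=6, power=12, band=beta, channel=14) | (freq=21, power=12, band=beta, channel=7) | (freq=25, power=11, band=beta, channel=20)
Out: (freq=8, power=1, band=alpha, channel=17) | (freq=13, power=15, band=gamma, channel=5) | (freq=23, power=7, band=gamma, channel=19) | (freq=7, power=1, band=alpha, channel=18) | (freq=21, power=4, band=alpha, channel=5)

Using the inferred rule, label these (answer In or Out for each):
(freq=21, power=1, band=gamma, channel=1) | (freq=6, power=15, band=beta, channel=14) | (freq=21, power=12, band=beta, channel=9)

A rule that fits every label: band is beta — true of each 'In' example, false of each 'Out' one.
(freq=21, power=1, band=gamma, channel=1): Out (band is gamma). (freq=6, power=15, band=beta, channel=14): In (band is beta). (freq=21, power=12, band=beta, channel=9): In (band is beta).

Out, In, In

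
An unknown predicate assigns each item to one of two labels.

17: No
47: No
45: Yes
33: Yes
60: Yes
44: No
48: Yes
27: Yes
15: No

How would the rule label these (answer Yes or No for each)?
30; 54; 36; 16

The common property of the 'Yes' items is: multiple of 3 AND at least 17. No 'No' item has it.

Yes, Yes, Yes, No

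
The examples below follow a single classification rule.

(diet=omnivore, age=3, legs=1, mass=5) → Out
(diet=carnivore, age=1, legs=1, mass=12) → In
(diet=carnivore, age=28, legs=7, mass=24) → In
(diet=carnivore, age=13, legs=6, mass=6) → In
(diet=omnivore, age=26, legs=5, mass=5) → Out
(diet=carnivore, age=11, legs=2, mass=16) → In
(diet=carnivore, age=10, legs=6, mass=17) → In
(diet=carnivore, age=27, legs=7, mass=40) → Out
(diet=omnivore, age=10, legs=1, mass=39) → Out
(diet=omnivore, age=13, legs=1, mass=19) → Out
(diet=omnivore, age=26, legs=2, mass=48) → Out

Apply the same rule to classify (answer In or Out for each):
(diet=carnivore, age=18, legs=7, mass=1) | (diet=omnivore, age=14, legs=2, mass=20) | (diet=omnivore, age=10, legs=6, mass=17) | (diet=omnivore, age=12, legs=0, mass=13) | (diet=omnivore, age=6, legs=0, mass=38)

In, Out, Out, Out, Out

The simplest hypothesis consistent with all the labels is: diet is carnivore AND mass ≤ 24.
(diet=carnivore, age=18, legs=7, mass=1) — diet is carnivore, mass = 1, hence In. (diet=omnivore, age=14, legs=2, mass=20) — diet is omnivore, mass = 20, hence Out. (diet=omnivore, age=10, legs=6, mass=17) — diet is omnivore, mass = 17, hence Out. (diet=omnivore, age=12, legs=0, mass=13) — diet is omnivore, mass = 13, hence Out. (diet=omnivore, age=6, legs=0, mass=38) — diet is omnivore, mass = 38, hence Out.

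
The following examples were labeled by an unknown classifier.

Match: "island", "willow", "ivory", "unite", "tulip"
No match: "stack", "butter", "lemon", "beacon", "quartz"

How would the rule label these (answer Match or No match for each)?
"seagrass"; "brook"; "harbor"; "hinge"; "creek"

No match, No match, No match, Match, No match

'Match' ⟺ contains 'i'.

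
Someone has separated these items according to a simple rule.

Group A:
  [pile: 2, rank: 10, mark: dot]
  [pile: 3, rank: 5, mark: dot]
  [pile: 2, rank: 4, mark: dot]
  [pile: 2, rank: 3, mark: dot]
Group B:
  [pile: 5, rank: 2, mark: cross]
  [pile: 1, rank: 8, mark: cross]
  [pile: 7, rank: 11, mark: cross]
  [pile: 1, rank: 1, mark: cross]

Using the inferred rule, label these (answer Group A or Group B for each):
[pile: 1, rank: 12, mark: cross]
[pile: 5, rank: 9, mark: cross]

Group B, Group B

A rule that fits every label: mark is dot — true of each 'Group A' example, false of each 'Group B' one.
[pile: 1, rank: 12, mark: cross] → mark is cross → Group B. [pile: 5, rank: 9, mark: cross] → mark is cross → Group B.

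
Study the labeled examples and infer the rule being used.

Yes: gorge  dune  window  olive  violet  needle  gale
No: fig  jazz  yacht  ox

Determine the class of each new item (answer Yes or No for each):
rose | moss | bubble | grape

Yes, No, Yes, Yes

One predicate separates the groups cleanly: has ≥ 2 vowels.
rose: 2 vowels — satisfies this, so Yes. moss: 1 vowel — doesn't qualify, so No. bubble: 2 vowels — satisfies this, so Yes. grape: 2 vowels — satisfies this, so Yes.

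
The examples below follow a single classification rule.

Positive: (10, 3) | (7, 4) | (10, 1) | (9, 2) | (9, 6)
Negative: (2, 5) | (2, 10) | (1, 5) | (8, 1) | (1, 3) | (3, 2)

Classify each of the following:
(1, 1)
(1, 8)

Negative, Negative

Every 'Positive' example satisfies: sum ≥ 11 AND sum is odd. None of the 'Negative' examples do.
Negative: (1, 1), since 1+1 = 2. Negative: (1, 8), since 1+8 = 9.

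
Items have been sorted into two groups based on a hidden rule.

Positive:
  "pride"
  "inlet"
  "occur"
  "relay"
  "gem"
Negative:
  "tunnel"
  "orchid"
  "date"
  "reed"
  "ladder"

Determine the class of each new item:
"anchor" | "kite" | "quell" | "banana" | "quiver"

Checking candidate rules against both groups, what survives is: odd length.
"anchor" → length 6 → Negative.
"kite" → length 4 → Negative.
"quell" → length 5 → Positive.
"banana" → length 6 → Negative.
"quiver" → length 6 → Negative.

Negative, Negative, Positive, Negative, Negative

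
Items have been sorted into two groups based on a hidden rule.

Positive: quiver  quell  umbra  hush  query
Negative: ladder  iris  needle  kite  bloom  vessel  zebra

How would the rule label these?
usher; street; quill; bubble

Positive, Negative, Positive, Positive

The common property of the 'Positive' items is: contains 'u'. No 'Negative' item has it.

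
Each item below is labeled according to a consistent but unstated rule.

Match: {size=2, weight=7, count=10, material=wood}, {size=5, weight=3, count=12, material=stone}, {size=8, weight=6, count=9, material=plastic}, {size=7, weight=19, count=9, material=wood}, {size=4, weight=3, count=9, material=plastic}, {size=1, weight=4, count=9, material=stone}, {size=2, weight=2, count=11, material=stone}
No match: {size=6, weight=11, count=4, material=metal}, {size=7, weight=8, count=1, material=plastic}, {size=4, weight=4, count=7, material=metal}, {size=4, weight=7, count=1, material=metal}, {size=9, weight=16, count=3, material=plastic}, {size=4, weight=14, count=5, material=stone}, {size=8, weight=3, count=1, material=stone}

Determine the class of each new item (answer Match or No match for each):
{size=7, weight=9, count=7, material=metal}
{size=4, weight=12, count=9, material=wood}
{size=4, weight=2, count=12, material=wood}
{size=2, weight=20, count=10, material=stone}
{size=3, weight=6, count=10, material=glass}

All 'Match' examples share one property — count ≥ 9 — and every 'No match' example lacks it.

No match, Match, Match, Match, Match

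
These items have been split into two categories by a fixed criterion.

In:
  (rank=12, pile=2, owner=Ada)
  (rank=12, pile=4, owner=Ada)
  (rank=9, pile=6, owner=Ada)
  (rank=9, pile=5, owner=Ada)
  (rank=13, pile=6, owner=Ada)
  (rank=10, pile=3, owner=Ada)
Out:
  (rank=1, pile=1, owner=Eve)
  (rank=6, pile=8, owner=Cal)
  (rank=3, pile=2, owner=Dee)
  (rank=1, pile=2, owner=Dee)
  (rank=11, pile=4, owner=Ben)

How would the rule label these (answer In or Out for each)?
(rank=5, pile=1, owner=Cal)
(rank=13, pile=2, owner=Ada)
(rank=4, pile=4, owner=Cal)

Out, In, Out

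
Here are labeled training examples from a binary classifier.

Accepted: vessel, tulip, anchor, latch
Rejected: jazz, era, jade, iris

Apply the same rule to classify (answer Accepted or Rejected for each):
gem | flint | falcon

Rejected, Accepted, Accepted

One predicate separates the groups cleanly: length ≥ 5.
Rejected: gem, since length 3. Accepted: flint, since length 5. Accepted: falcon, since length 6.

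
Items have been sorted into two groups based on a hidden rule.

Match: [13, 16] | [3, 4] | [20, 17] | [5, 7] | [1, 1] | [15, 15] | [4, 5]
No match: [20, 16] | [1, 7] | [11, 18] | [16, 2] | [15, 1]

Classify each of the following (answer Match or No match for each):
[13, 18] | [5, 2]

The classifier is using: |first − second| ≤ 3.
[13, 18] — |13−18| = 5, hence No match.
[5, 2] — |5−2| = 3, hence Match.

No match, Match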